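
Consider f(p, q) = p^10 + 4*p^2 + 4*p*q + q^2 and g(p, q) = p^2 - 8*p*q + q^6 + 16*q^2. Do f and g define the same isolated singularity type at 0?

The Hessian of f at 0 has rank 1. Corank 1: A-series; mu = 9 gives A_9. The Hessian of g at 0 has rank 1. Corank 1: A-series; mu = 5 gives A_5. f is A_9 but g is A_5, hence not right-equivalent.

No.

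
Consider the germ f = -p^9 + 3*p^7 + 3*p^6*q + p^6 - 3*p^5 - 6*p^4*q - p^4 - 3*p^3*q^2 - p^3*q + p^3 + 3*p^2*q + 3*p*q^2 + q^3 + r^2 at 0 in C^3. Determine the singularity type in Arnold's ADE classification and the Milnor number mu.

The Hessian of f at 0 is [[0, 0, 0], [0, 0, 0], [0, 0, 2]] with rank 1, so corank 2. A Groebner basis of the Jacobian ideal J(f) in C{p,q,r} is {3*p^2 + 6*p*q + q^4 + q^3 + 3*q^2, p^3 - 3*p^2 - 6*p*q - 3*q^2, p^2*q + 3*p^2 + 6*p*q + 3*q^2, -2*p^2 + p*q^2 - 4*p*q + q^3/3 - 2*q^2, r}; counting standard monomials gives mu = 7. Corank 2; j^3 = (p + q)^3 is a perfect cube, so E-series; the 4-jet and mu = 7 give E_7.

Type E_7, Milnor number mu = 7.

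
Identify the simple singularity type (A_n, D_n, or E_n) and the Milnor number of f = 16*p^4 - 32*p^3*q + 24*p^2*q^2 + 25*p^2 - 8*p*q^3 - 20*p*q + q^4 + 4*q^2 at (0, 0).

Type A3, Milnor number mu = 3.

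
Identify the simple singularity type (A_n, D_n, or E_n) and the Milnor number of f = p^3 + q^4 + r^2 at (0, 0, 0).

The Hessian of f at 0 is [[0, 0, 0], [0, 0, 0], [0, 0, 2]] with rank 1, so corank 2. A Groebner basis of the Jacobian ideal J(f) in C{p,q,r} is {q^3, p^2, r}; counting standard monomials gives mu = 6. Corank 2; j^3 = p^3 is a perfect cube, so E-series; the 4-jet and mu = 6 give E_6.

Type E6, Milnor number mu = 6.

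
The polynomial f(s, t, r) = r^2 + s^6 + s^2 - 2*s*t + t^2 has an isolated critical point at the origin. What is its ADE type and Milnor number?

The Hessian of f at 0 has rank 2. Corank 1: A-series; mu = 5 gives A_5.

Type A_{5}, Milnor number mu = 5.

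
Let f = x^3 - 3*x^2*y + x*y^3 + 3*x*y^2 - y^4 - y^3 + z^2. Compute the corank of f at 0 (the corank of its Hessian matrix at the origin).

2

Hessian at 0 has rank 1.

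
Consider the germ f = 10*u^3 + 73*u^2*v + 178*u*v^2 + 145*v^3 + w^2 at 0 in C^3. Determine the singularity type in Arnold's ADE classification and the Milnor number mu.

Type D_{4}, Milnor number mu = 4.

The Hessian of f at 0 has rank 1. Corank 2; j^3 = (2*u + 5*v)*(5*u^2 + 24*u*v + 29*v^2) splits into three distinct lines over C (the quadratic factor has nonzero discriminant), so D_4.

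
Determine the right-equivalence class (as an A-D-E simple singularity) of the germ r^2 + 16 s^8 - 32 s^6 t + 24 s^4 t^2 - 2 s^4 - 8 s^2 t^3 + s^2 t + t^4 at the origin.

The Hessian of f at 0 has rank 1. Corank 2; j^3 = s^2*t has shape L^2 M (L != M), so D-series; mu = 5 gives D_5.

D_{5}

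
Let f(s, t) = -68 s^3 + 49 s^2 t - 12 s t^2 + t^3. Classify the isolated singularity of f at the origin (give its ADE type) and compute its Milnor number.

Type D4, Milnor number mu = 4.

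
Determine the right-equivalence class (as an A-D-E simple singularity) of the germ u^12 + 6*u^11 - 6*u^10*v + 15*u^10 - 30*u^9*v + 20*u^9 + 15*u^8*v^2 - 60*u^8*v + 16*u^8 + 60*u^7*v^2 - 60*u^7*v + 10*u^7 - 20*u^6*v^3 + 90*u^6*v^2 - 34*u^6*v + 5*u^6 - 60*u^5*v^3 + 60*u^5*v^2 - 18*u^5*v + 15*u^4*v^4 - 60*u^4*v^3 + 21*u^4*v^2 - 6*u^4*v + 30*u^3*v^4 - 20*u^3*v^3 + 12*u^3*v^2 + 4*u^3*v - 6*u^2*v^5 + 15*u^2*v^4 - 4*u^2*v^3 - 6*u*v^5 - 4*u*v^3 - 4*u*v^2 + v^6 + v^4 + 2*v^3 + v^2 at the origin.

The Hessian of f at 0 has rank 1. Corank 1: A-series; mu = 5 gives A_5.

A5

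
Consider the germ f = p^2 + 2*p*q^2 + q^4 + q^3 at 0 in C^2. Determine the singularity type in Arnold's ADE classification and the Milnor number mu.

The Hessian of f at 0 is [[2, 0], [0, 0]] with rank 1, so corank 1. A Groebner basis of the Jacobian ideal J(f) in C{p,q} is {q^2, p}; counting standard monomials gives mu = 2. Corank 1: A-series; mu = 2 gives A_2.

Type A_{2}, Milnor number mu = 2.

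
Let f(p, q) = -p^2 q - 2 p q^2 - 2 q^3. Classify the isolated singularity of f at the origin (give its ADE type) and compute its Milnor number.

Type D_4, Milnor number mu = 4.

The Hessian of f at 0 has rank 0. Corank 2; j^3 = -q*(p^2 + 2*p*q + 2*q^2) splits into three distinct lines over C (the quadratic factor has nonzero discriminant), so D_4.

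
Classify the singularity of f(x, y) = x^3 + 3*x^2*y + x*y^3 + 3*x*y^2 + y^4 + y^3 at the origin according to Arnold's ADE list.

The Hessian of f at 0 has rank 0. Corank 2; j^3 = (x + y)^3 is a perfect cube, so E-series; the 4-jet and mu = 7 give E_7.

E7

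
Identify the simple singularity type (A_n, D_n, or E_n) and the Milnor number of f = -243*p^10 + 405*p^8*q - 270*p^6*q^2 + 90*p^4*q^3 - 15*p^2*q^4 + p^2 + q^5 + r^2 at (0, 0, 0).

The Hessian of f at 0 is [[2, 0, 0], [0, 0, 0], [0, 0, 2]] with rank 2, so corank 1. A Groebner basis of the Jacobian ideal J(f) in C{p,q,r} is {q^4, p, r}; counting standard monomials gives mu = 4. Corank 1: A-series; mu = 4 gives A_4.

Type A_4, Milnor number mu = 4.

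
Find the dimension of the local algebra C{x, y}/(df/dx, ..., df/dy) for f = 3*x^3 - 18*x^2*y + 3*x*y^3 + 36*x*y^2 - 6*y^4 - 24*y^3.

7

The Hessian of f at 0 is [[0, 0], [0, 0]] with rank 0, so corank 2. A Groebner basis of the Jacobian ideal J(f) in C{x,y} is {x^3 - 6*x^2*y - 48*x^2 + 192*x*y - 192*y^2, 6*x^2 + x*y^2 - 24*x*y + 24*y^2, 3*x^2 - 12*x*y + y^3 + 12*y^2}; counting standard monomials gives mu = 7. Corank 2; j^3 = 3*(x - 2*y)^3 is a perfect cube, so E-series; the 4-jet and mu = 7 give E_7.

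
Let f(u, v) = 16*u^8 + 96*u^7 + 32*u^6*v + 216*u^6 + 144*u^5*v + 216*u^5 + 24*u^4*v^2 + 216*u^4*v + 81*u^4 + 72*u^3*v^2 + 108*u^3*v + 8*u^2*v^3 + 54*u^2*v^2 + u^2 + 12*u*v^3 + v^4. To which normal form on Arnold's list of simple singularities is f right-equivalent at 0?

The Hessian of f at 0 is [[2, 0], [0, 0]] with rank 1, so corank 1. A Groebner basis of the Jacobian ideal J(f) in C{u,v} is {v^3, u}; counting standard monomials gives mu = 3. Corank 1: A-series; mu = 3 gives A_3.

A3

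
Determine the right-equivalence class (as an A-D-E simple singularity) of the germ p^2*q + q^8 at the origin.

The Hessian of f at 0 is [[0, 0], [0, 0]] with rank 0, so corank 2. A Groebner basis of the Jacobian ideal J(f) in C{p,q} is {p^2/8 + q^7, p^3, p*q}; counting standard monomials gives mu = 9. Corank 2; j^3 = p^2*q has shape L^2 M (L != M), so D-series; mu = 9 gives D_9.

D9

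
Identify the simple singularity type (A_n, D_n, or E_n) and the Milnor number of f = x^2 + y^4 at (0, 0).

Type A3, Milnor number mu = 3.

The Hessian of f at 0 has rank 1. Corank 1: A-series; mu = 3 gives A_3.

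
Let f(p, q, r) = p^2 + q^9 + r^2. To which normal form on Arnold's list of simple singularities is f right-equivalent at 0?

The Hessian of f at 0 is [[2, 0, 0], [0, 0, 0], [0, 0, 2]] with rank 2, so corank 1. A Groebner basis of the Jacobian ideal J(f) in C{p,q,r} is {q^8, p, r}; counting standard monomials gives mu = 8. Corank 1: A-series; mu = 8 gives A_8.

A_{8}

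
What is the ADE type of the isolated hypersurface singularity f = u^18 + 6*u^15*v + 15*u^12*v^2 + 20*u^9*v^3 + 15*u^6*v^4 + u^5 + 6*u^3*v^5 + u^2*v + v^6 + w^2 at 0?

The Hessian of f at 0 has rank 1. Corank 2; j^3 = u^2*v has shape L^2 M (L != M), so D-series; mu = 7 gives D_7.

D_{7}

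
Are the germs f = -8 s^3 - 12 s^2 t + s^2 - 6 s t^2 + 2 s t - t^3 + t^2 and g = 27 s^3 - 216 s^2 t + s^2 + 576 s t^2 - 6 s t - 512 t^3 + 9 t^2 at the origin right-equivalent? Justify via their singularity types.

Yes.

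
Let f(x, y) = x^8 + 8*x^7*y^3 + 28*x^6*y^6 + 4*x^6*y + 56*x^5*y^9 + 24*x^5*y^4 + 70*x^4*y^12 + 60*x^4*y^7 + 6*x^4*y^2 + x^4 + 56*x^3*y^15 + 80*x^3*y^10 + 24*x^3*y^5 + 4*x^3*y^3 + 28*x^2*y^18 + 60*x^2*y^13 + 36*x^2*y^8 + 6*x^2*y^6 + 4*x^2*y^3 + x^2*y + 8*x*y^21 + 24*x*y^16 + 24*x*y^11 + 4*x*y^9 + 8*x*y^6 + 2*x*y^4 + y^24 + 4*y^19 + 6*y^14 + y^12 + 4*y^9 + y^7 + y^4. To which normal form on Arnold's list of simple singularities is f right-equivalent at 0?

D5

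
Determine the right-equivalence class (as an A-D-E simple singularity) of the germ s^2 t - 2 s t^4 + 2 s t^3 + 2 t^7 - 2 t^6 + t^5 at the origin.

D_8

The Hessian of f at 0 is [[0, 0], [0, 0]] with rank 0, so corank 2. A Groebner basis of the Jacobian ideal J(f) in C{s,t} is {s^2/6 + s*t^3 + 4*s*t^2/3 + 7*s*t/6 + 7*t^3/6, -s*t + t^4 - t^3, s^3 - s^2/6 - s*t^2/3 - s*t/6 - t^3/6, s^2*t - s^2/3 - 5*s*t^2/3 - 4*s*t/3 - 4*t^3/3}; counting standard monomials gives mu = 8. Corank 2; j^3 = s^2*t has shape L^2 M (L != M), so D-series; mu = 8 gives D_8.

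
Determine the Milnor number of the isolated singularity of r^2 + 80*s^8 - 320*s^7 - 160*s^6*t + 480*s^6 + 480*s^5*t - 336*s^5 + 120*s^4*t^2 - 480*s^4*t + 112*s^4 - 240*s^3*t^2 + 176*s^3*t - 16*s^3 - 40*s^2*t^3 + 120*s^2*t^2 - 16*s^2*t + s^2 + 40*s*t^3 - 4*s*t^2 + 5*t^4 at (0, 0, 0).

3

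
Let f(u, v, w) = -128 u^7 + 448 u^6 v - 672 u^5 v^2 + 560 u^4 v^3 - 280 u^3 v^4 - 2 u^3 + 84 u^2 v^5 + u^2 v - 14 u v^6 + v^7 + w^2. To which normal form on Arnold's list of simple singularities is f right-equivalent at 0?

D8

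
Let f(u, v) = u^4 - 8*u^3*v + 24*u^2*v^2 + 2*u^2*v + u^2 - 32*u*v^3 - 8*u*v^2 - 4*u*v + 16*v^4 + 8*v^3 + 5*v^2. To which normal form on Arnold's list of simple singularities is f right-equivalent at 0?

A_{1}

The Hessian of f at 0 has rank 2. Corank 0: nondegenerate Morse point, so A_1.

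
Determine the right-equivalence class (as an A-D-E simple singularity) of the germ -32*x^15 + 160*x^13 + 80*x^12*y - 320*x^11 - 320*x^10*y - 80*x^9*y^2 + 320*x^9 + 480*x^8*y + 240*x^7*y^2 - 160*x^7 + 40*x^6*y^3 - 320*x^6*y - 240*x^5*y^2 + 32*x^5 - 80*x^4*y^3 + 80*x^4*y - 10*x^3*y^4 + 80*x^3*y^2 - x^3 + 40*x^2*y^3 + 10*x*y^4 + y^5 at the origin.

The Hessian of f at 0 has rank 0. Corank 2; j^3 = -x^3 is a perfect cube, so E-series; the 5-jet and mu = 8 give E_8.

E_{8}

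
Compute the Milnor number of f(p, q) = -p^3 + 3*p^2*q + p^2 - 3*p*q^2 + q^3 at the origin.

2

The Hessian of f at 0 has rank 1. Corank 1: A-series; mu = 2 gives A_2.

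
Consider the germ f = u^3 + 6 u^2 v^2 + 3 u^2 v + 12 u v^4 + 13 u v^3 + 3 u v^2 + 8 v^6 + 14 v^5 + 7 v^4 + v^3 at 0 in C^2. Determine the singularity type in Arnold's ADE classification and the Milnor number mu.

Type E7, Milnor number mu = 7.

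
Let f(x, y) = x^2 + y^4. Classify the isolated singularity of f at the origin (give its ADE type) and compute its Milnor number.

The Hessian of f at 0 has rank 1. Corank 1: A-series; mu = 3 gives A_3.

Type A3, Milnor number mu = 3.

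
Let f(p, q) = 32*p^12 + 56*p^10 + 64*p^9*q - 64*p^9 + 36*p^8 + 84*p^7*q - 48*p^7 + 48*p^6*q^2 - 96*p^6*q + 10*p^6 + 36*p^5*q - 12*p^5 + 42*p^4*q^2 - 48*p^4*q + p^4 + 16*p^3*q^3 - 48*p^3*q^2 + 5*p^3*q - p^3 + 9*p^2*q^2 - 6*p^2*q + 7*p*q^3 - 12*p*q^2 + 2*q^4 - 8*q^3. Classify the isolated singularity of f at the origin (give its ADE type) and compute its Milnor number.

Type E_{7}, Milnor number mu = 7.

The Hessian of f at 0 has rank 0. Corank 2; j^3 = -(p + 2*q)^3 is a perfect cube, so E-series; the 4-jet and mu = 7 give E_7.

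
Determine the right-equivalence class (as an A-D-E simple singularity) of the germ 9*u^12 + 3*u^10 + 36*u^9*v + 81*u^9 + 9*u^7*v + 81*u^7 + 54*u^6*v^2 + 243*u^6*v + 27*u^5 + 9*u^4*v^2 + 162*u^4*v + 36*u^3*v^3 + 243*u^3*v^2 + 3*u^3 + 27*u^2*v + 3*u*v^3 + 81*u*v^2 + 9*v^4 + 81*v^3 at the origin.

E_{7}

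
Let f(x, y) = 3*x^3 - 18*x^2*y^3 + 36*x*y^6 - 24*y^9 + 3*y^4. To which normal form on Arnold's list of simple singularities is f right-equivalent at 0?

E_6

The Hessian of f at 0 is [[0, 0], [0, 0]] with rank 0, so corank 2. A Groebner basis of the Jacobian ideal J(f) in C{x,y} is {y^3, x^2}; counting standard monomials gives mu = 6. Corank 2; j^3 = 3*x^3 is a perfect cube, so E-series; the 4-jet and mu = 6 give E_6.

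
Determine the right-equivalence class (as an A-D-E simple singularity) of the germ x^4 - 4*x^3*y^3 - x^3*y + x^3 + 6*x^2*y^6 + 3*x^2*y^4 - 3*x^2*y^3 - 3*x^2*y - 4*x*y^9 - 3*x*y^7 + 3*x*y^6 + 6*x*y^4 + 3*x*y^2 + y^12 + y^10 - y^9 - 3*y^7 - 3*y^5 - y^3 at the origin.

E7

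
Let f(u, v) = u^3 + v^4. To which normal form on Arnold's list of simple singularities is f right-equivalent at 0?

E_{6}

The Hessian of f at 0 is [[0, 0], [0, 0]] with rank 0, so corank 2. A Groebner basis of the Jacobian ideal J(f) in C{u,v} is {v^3, u^2}; counting standard monomials gives mu = 6. Corank 2; j^3 = u^3 is a perfect cube, so E-series; the 4-jet and mu = 6 give E_6.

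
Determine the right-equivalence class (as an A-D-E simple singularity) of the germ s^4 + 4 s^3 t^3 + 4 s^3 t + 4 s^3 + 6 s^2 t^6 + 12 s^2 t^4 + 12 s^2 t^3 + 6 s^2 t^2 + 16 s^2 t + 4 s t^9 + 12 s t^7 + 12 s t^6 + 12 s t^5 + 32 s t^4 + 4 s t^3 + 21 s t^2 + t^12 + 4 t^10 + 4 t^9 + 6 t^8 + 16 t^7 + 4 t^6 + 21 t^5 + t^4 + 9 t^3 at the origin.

D_5

The Hessian of f at 0 has rank 0. Corank 2; j^3 = (s + t)*(2*s + 3*t)^2 has shape L^2 M (L != M), so D-series; mu = 5 gives D_5.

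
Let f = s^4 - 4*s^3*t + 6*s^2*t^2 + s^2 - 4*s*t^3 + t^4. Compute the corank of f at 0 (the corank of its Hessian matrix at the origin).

1

The Hessian at 0 is [[2, 0], [0, 0]] of rank 1; hence corank 1.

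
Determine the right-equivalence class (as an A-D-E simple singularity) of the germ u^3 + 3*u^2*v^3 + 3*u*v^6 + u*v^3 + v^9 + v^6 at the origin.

E_7

The Hessian of f at 0 is [[0, 0], [0, 0]] with rank 0, so corank 2. A Groebner basis of the Jacobian ideal J(f) in C{u,v} is {u^3, u*v^2, 3*u^2 + v^3}; counting standard monomials gives mu = 7. Corank 2; j^3 = u^3 is a perfect cube, so E-series; the 4-jet and mu = 7 give E_7.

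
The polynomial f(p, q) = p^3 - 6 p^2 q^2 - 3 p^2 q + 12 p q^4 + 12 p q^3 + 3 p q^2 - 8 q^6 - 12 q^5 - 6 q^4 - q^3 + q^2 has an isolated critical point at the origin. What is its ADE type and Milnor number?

The Hessian of f at 0 is [[0, 0], [0, 2]] with rank 1, so corank 1. A Groebner basis of the Jacobian ideal J(f) in C{p,q} is {p^2, q}; counting standard monomials gives mu = 2. Corank 1: A-series; mu = 2 gives A_2.

Type A2, Milnor number mu = 2.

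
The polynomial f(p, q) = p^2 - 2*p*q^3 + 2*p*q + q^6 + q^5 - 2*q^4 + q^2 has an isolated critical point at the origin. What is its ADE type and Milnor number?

Type A_{4}, Milnor number mu = 4.

The Hessian of f at 0 has rank 1. Corank 1: A-series; mu = 4 gives A_4.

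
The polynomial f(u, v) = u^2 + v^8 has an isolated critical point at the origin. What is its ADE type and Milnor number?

The Hessian of f at 0 has rank 1. Corank 1: A-series; mu = 7 gives A_7.

Type A_{7}, Milnor number mu = 7.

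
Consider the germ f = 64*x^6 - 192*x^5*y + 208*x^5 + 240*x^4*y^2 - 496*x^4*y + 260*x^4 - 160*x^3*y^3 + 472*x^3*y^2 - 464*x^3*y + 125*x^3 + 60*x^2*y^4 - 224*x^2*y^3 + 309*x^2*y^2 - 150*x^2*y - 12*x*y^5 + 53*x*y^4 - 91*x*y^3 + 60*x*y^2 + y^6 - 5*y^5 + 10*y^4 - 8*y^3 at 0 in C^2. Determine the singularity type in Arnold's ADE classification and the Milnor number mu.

Type E_7, Milnor number mu = 7.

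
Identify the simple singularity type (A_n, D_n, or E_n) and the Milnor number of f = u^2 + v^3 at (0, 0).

Type A2, Milnor number mu = 2.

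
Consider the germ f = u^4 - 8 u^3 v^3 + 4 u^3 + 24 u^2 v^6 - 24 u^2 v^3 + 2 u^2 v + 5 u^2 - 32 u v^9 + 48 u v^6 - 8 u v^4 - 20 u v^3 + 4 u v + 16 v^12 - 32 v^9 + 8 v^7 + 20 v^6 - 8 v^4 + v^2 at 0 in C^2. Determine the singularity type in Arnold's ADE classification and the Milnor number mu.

Type A_1, Milnor number mu = 1.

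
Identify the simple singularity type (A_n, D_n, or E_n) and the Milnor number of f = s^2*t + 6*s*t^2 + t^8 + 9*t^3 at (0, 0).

Type D9, Milnor number mu = 9.

The Hessian of f at 0 is [[0, 0], [0, 0]] with rank 0, so corank 2. A Groebner basis of the Jacobian ideal J(f) in C{s,t} is {s^2/8 + t^7 - 9*t^2/8, s^3 + 27*t^3, s*t + 3*t^2}; counting standard monomials gives mu = 9. Corank 2; j^3 = t*(s + 3*t)^2 has shape L^2 M (L != M), so D-series; mu = 9 gives D_9.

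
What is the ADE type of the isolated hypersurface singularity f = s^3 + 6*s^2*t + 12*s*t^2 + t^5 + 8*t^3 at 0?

The Hessian of f at 0 is [[0, 0], [0, 0]] with rank 0, so corank 2. A Groebner basis of the Jacobian ideal J(f) in C{s,t} is {t^4, s^2 + 4*s*t + 4*t^2}; counting standard monomials gives mu = 8. Corank 2; j^3 = (s + 2*t)^3 is a perfect cube, so E-series; the 5-jet and mu = 8 give E_8.

E8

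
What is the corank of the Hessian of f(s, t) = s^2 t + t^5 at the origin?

Hessian at 0 has rank 0.

2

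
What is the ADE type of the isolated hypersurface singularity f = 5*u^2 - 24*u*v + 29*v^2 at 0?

The Hessian of f at 0 has rank 2. Corank 0: nondegenerate Morse point, so A_1.

A_1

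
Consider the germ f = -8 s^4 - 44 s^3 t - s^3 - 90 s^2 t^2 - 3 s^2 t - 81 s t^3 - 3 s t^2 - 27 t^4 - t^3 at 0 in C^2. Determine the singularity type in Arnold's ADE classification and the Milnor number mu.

Type E_7, Milnor number mu = 7.

The Hessian of f at 0 is [[0, 0], [0, 0]] with rank 0, so corank 2. A Groebner basis of the Jacobian ideal J(f) in C{s,t} is {3*s^2/4 + 3*s*t/2 + t^4 + t^3/4 + 3*t^2/4, s^3 + 15*s^2/4 + 15*s*t/2 + 9*t^3/4 + 15*t^2/4, s^2*t - 9*s^2/4 - 9*s*t/2 - 7*t^3/4 - 9*t^2/4, s^2 + s*t^2 + 2*s*t + 4*t^3/3 + t^2}; counting standard monomials gives mu = 7. Corank 2; j^3 = -(s + t)^3 is a perfect cube, so E-series; the 4-jet and mu = 7 give E_7.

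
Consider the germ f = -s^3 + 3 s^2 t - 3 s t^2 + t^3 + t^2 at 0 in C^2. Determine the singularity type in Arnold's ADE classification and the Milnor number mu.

Type A_2, Milnor number mu = 2.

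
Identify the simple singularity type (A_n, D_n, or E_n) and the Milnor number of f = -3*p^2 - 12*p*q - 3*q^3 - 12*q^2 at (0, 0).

Type A2, Milnor number mu = 2.

The Hessian of f at 0 is [[-6, -12], [-12, -24]] with rank 1, so corank 1. A Groebner basis of the Jacobian ideal J(f) in C{p,q} is {q^2, p + 2*q}; counting standard monomials gives mu = 2. Corank 1: A-series; mu = 2 gives A_2.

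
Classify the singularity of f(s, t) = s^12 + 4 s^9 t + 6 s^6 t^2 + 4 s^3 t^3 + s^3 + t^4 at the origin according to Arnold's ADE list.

E_{6}

The Hessian of f at 0 has rank 0. Corank 2; j^3 = s^3 is a perfect cube, so E-series; the 4-jet and mu = 6 give E_6.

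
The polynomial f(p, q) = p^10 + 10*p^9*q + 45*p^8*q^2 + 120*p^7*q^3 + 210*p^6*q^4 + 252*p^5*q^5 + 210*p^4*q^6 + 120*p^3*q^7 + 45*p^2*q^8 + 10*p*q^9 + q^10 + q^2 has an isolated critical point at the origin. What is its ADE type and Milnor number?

Type A_9, Milnor number mu = 9.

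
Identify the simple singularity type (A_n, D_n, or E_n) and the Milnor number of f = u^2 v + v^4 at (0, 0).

The Hessian of f at 0 has rank 0. Corank 2; j^3 = u^2*v has shape L^2 M (L != M), so D-series; mu = 5 gives D_5.

Type D_5, Milnor number mu = 5.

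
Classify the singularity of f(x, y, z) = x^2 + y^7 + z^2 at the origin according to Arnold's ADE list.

A_{6}

The Hessian of f at 0 has rank 2. Corank 1: A-series; mu = 6 gives A_6.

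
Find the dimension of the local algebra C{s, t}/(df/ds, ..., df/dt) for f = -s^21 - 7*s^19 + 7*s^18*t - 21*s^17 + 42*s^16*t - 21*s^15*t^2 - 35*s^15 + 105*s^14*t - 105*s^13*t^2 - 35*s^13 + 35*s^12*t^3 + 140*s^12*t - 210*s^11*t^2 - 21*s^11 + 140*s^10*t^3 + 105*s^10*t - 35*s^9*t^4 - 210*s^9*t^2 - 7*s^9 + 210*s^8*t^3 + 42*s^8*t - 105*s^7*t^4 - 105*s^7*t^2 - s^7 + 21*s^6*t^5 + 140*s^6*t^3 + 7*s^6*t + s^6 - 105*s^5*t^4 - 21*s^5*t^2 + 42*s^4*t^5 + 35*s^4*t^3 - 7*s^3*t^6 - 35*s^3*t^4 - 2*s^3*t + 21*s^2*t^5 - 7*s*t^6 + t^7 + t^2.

6

The Hessian of f at 0 has rank 1. Corank 1: A-series; mu = 6 gives A_6.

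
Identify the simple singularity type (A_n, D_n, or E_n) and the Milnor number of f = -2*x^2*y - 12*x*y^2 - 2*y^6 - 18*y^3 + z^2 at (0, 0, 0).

The Hessian of f at 0 has rank 1. Corank 2; j^3 = -2*y*(x + 3*y)^2 has shape L^2 M (L != M), so D-series; mu = 7 gives D_7.

Type D_7, Milnor number mu = 7.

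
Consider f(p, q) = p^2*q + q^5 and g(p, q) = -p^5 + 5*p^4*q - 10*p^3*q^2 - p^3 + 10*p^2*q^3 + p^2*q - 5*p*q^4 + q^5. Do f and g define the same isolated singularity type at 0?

The Hessian of f at 0 has rank 0. Corank 2; j^3 = p^2*q has shape L^2 M (L != M), so D-series; mu = 6 gives D_6. The Hessian of g at 0 has rank 0. Corank 2; j^3 = -p^2*(p - q) has shape L^2 M (L != M), so D-series; mu = 6 gives D_6. Both have type D_6, hence right-equivalent.

Yes.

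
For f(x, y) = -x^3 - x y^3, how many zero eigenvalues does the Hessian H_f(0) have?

2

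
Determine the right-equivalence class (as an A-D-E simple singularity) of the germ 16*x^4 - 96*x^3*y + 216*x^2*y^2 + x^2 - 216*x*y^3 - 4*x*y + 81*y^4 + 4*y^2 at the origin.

The Hessian of f at 0 has rank 1. Corank 1: A-series; mu = 3 gives A_3.

A3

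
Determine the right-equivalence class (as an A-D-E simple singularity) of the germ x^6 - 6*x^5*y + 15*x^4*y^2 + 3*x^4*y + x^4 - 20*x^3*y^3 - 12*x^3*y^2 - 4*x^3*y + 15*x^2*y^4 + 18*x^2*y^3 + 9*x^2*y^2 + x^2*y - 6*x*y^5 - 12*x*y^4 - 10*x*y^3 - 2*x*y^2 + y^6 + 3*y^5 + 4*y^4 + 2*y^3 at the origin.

D_4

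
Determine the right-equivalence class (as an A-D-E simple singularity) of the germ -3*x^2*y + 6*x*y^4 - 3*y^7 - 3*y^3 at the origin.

D_4

The Hessian of f at 0 has rank 0. Corank 2; j^3 = -3*y*(x^2 + y^2) splits into three distinct lines over C (the quadratic factor has nonzero discriminant), so D_4.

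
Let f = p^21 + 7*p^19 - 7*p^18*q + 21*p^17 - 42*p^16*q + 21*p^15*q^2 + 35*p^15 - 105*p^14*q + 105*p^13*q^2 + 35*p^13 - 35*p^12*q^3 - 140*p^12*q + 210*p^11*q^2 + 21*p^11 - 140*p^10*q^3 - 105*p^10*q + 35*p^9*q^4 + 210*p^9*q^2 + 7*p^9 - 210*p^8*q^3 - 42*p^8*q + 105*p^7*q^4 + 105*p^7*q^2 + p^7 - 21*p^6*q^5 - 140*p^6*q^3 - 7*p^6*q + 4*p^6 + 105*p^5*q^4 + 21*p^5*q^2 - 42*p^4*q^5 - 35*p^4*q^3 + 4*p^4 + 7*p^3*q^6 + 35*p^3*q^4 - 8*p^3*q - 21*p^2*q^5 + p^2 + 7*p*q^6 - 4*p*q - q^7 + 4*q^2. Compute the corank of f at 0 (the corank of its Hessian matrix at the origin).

1

Hessian at 0 has rank 1.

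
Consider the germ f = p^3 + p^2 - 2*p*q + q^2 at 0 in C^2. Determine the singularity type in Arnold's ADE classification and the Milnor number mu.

Type A_2, Milnor number mu = 2.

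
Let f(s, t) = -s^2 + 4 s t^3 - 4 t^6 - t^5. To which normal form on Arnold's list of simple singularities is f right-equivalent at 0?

The Hessian of f at 0 has rank 1. Corank 1: A-series; mu = 4 gives A_4.

A_{4}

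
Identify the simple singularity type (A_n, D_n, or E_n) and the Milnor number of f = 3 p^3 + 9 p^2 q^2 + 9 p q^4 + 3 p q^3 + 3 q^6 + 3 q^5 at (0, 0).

The Hessian of f at 0 is [[0, 0], [0, 0]] with rank 0, so corank 2. A Groebner basis of the Jacobian ideal J(f) in C{p,q} is {-p^2 + q^4 - q^3/3, p^3, p^2*q + p^2/3 + q^3/9, p^2 + p*q^2 + q^3/3}; counting standard monomials gives mu = 7. Corank 2; j^3 = 3*p^3 is a perfect cube, so E-series; the 4-jet and mu = 7 give E_7.

Type E_{7}, Milnor number mu = 7.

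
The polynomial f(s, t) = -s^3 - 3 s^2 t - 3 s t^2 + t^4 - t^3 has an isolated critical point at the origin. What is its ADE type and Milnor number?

The Hessian of f at 0 has rank 0. Corank 2; j^3 = -(s + t)^3 is a perfect cube, so E-series; the 4-jet and mu = 6 give E_6.

Type E6, Milnor number mu = 6.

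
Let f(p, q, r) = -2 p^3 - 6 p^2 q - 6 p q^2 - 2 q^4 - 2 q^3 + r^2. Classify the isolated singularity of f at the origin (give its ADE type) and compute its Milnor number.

Type E_6, Milnor number mu = 6.

The Hessian of f at 0 is [[0, 0, 0], [0, 0, 0], [0, 0, 2]] with rank 1, so corank 2. A Groebner basis of the Jacobian ideal J(f) in C{p,q,r} is {q^3, p^2 + 2*p*q + q^2, r}; counting standard monomials gives mu = 6. Corank 2; j^3 = -2*(p + q)^3 is a perfect cube, so E-series; the 4-jet and mu = 6 give E_6.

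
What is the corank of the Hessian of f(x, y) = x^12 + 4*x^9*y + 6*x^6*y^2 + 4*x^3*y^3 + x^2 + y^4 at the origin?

The Hessian at 0 is [[2, 0], [0, 0]] of rank 1; hence corank 1.

1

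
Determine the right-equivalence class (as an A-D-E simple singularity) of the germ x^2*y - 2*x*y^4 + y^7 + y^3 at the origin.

D4

The Hessian of f at 0 is [[0, 0], [0, 0]] with rank 0, so corank 2. A Groebner basis of the Jacobian ideal J(f) in C{x,y} is {y^3, x^2 + 3*y^2, x*y}; counting standard monomials gives mu = 4. Corank 2; j^3 = y*(x^2 + y^2) splits into three distinct lines over C (the quadratic factor has nonzero discriminant), so D_4.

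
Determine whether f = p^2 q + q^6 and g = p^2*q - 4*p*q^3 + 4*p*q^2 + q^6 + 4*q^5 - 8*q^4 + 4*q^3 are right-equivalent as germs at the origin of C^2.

The Hessian of f at 0 has rank 0. Corank 2; j^3 = p^2*q has shape L^2 M (L != M), so D-series; mu = 7 gives D_7. The Hessian of g at 0 has rank 0. Corank 2; j^3 = q*(p + 2*q)^2 has shape L^2 M (L != M), so D-series; mu = 7 gives D_7. Both have type D_7, hence right-equivalent.

Yes.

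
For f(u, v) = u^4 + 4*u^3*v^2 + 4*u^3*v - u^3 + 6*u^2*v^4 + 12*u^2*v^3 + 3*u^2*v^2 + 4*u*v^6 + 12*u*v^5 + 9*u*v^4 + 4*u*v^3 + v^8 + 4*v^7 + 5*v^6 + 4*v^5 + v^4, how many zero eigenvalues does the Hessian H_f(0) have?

Hessian at 0 has rank 0.

2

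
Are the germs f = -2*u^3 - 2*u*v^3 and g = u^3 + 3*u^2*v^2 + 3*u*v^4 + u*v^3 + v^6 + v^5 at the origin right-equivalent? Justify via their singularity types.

The Hessian of f at 0 has rank 0. Corank 2; j^3 = -2*u^3 is a perfect cube, so E-series; the 4-jet and mu = 7 give E_7. The Hessian of g at 0 has rank 0. Corank 2; j^3 = u^3 is a perfect cube, so E-series; the 4-jet and mu = 7 give E_7. Both have type E_7, hence right-equivalent.

Yes.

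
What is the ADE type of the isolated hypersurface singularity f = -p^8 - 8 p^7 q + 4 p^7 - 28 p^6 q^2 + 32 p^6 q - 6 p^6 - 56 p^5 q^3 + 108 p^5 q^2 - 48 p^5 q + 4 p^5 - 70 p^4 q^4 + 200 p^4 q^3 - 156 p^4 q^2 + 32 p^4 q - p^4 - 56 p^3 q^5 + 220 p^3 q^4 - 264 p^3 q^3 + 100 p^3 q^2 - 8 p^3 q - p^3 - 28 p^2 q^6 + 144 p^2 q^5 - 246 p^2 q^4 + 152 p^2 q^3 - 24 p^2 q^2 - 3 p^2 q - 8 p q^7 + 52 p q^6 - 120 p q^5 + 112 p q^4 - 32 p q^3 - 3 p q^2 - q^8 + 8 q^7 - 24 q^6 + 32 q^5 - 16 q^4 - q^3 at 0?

E_{6}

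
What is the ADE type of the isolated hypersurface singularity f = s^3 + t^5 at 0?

E_8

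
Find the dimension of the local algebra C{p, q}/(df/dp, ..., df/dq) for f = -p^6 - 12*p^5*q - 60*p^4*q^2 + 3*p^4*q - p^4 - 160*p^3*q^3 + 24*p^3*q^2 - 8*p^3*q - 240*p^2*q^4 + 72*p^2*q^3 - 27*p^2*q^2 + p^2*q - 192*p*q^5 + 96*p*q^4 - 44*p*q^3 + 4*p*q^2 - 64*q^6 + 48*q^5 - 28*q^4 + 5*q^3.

4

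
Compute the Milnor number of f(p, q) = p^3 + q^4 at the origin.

The Hessian of f at 0 has rank 0. Corank 2; j^3 = p^3 is a perfect cube, so E-series; the 4-jet and mu = 6 give E_6.

6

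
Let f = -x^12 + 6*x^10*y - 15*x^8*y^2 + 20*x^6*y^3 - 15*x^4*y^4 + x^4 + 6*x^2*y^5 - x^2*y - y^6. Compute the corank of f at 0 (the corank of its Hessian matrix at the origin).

Hessian at 0 has rank 0.

2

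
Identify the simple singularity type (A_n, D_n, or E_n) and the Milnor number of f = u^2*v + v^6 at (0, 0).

Type D7, Milnor number mu = 7.

The Hessian of f at 0 has rank 0. Corank 2; j^3 = u^2*v has shape L^2 M (L != M), so D-series; mu = 7 gives D_7.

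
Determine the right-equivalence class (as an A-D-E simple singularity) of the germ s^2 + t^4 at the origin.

A3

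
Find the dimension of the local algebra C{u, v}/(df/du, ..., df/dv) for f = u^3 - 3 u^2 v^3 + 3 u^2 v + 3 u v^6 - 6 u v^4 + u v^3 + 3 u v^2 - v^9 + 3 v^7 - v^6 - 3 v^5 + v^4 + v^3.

7

The Hessian of f at 0 is [[0, 0], [0, 0]] with rank 0, so corank 2. A Groebner basis of the Jacobian ideal J(f) in C{u,v} is {u^3 + 3*u^2*v + 6*u^2 + 12*u*v + 6*v^2, -3*u^2 + u*v^2 - 6*u*v - 3*v^2, 3*u^2 + 6*u*v + v^3 + 3*v^2}; counting standard monomials gives mu = 7. Corank 2; j^3 = (u + v)^3 is a perfect cube, so E-series; the 4-jet and mu = 7 give E_7.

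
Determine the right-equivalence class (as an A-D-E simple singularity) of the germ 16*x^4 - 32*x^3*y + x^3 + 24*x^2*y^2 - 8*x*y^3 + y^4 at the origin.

E6

The Hessian of f at 0 is [[0, 0], [0, 0]] with rank 0, so corank 2. A Groebner basis of the Jacobian ideal J(f) in C{x,y} is {y^4, x*y^2 - y^3/6, x^2}; counting standard monomials gives mu = 6. Corank 2; j^3 = x^3 is a perfect cube, so E-series; the 4-jet and mu = 6 give E_6.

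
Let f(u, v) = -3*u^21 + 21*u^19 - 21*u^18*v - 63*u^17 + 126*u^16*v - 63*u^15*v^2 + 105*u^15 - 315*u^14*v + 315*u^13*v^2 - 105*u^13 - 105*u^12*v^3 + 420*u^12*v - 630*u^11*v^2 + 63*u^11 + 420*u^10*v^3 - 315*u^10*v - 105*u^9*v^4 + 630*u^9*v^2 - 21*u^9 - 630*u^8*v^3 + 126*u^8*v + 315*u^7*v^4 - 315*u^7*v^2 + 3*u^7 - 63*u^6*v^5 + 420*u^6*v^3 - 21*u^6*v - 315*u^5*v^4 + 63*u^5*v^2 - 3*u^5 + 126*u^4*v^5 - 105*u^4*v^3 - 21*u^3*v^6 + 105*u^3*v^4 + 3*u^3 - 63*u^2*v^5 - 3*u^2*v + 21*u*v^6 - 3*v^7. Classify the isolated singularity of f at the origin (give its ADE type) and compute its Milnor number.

Type D_8, Milnor number mu = 8.

The Hessian of f at 0 has rank 0. Corank 2; j^3 = 3*u^2*(u - v) has shape L^2 M (L != M), so D-series; mu = 8 gives D_8.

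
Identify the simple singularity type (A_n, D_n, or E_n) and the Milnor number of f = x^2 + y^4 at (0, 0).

The Hessian of f at 0 has rank 1. Corank 1: A-series; mu = 3 gives A_3.

Type A_{3}, Milnor number mu = 3.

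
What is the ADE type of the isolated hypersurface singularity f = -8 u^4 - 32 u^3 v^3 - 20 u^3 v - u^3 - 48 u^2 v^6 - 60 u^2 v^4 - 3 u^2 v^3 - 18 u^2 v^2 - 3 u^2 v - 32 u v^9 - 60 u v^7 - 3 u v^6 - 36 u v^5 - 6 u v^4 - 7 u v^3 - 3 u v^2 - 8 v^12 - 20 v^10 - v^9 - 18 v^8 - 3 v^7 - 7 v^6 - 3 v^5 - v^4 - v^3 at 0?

E_7

The Hessian of f at 0 has rank 0. Corank 2; j^3 = -(u + v)^3 is a perfect cube, so E-series; the 4-jet and mu = 7 give E_7.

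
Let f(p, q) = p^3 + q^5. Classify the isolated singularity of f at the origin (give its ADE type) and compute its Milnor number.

Type E8, Milnor number mu = 8.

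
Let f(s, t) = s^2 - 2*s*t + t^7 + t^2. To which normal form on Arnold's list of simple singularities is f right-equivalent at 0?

A_{6}

The Hessian of f at 0 has rank 1. Corank 1: A-series; mu = 6 gives A_6.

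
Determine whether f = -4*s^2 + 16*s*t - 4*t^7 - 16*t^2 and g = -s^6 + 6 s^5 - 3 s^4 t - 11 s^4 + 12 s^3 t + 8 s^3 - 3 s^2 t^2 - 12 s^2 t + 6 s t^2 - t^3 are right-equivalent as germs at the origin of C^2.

The Hessian of f at 0 is [[-8, 16], [16, -32]] with rank 1, so corank 1. A Groebner basis of the Jacobian ideal J(f) in C{s,t} is {t^6, s - 2*t}; counting standard monomials gives mu = 6. Corank 1: A-series; mu = 6 gives A_6. The Hessian of g at 0 is [[0, 0], [0, 0]] with rank 0, so corank 2. A Groebner basis of the Jacobian ideal J(g) in C{s,t} is {s^3, s^2*t + 2*s^2 - 2*s*t + t^2/2, 8*s^2 + s*t^2 - 8*s*t + 2*t^2, 24*s^2 - 24*s*t + t^3 + 6*t^2}; counting standard monomials gives mu = 6. Corank 2; j^3 = (2*s - t)^3 is a perfect cube, so E-series; the 4-jet and mu = 6 give E_6. f is A_6 but g is E_6, hence not right-equivalent.

No.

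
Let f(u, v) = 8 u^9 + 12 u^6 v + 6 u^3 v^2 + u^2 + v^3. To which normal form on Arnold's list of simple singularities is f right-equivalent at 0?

A_{2}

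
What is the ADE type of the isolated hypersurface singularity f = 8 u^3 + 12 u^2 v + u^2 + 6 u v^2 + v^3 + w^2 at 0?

A2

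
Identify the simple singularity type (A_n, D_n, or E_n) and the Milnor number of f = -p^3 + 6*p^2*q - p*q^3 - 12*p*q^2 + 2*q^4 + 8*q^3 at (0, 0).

Type E7, Milnor number mu = 7.

The Hessian of f at 0 is [[0, 0], [0, 0]] with rank 0, so corank 2. A Groebner basis of the Jacobian ideal J(f) in C{p,q} is {p^3 - 6*p^2*q - 48*p^2 + 192*p*q - 192*q^2, 6*p^2 + p*q^2 - 24*p*q + 24*q^2, 3*p^2 - 12*p*q + q^3 + 12*q^2}; counting standard monomials gives mu = 7. Corank 2; j^3 = -(p - 2*q)^3 is a perfect cube, so E-series; the 4-jet and mu = 7 give E_7.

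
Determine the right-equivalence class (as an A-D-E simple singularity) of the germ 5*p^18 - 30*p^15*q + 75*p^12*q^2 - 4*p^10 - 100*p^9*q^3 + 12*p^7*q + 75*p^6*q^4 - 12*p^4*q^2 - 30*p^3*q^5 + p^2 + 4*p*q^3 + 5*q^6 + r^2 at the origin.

A_{5}

The Hessian of f at 0 has rank 2. Corank 1: A-series; mu = 5 gives A_5.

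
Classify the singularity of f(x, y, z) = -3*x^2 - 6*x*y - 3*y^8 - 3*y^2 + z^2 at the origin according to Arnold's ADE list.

A_{7}

The Hessian of f at 0 has rank 2. Corank 1: A-series; mu = 7 gives A_7.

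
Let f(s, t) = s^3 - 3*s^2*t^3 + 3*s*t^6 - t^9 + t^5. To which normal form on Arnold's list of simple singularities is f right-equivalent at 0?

The Hessian of f at 0 has rank 0. Corank 2; j^3 = s^3 is a perfect cube, so E-series; the 5-jet and mu = 8 give E_8.

E8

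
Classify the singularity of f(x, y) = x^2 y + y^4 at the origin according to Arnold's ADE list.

D_5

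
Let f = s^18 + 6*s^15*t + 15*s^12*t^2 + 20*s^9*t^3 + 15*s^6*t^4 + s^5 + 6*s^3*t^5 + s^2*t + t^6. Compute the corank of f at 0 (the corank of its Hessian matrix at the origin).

2

The Hessian at 0 is [[0, 0], [0, 0]] of rank 0; hence corank 2.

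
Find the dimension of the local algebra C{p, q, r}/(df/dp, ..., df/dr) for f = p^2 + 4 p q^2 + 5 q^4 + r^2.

3

The Hessian of f at 0 is [[2, 0, 0], [0, 0, 0], [0, 0, 2]] with rank 2, so corank 1. A Groebner basis of the Jacobian ideal J(f) in C{p,q,r} is {p^2, p*q, p/2 + q^2, r}; counting standard monomials gives mu = 3. Corank 1: A-series; mu = 3 gives A_3.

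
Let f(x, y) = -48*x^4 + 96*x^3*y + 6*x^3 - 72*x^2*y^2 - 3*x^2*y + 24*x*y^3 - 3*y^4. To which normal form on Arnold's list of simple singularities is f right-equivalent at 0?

The Hessian of f at 0 has rank 0. Corank 2; j^3 = 3*x^2*(2*x - y) has shape L^2 M (L != M), so D-series; mu = 5 gives D_5.

D5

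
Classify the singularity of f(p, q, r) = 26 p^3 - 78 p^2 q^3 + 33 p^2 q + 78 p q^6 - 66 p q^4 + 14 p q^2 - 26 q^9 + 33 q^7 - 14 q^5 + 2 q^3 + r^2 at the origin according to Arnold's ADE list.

D_{4}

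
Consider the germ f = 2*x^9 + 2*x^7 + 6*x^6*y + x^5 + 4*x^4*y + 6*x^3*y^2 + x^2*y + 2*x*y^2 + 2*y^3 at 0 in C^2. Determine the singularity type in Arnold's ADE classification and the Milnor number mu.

Type D4, Milnor number mu = 4.

The Hessian of f at 0 has rank 0. Corank 2; j^3 = y*(x^2 + 2*x*y + 2*y^2) splits into three distinct lines over C (the quadratic factor has nonzero discriminant), so D_4.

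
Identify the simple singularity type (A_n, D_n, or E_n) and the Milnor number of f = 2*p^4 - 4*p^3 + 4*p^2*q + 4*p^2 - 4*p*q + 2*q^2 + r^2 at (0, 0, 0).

The Hessian of f at 0 is [[8, -4, 0], [-4, 4, 0], [0, 0, 2]] with rank 3, so corank 0. A Groebner basis of the Jacobian ideal J(f) in C{p,q,r} is {p, q, r}; counting standard monomials gives mu = 1. Corank 0: nondegenerate Morse point, so A_1.

Type A_1, Milnor number mu = 1.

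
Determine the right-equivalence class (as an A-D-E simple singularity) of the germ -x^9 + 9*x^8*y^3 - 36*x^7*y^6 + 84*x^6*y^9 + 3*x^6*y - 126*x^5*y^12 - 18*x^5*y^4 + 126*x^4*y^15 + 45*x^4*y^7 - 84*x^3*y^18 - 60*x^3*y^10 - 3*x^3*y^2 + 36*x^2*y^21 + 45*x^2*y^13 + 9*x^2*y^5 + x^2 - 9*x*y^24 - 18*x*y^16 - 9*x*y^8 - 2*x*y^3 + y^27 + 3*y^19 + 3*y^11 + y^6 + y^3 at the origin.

A_{2}

The Hessian of f at 0 is [[2, 0], [0, 0]] with rank 1, so corank 1. A Groebner basis of the Jacobian ideal J(f) in C{x,y} is {y^2, x}; counting standard monomials gives mu = 2. Corank 1: A-series; mu = 2 gives A_2.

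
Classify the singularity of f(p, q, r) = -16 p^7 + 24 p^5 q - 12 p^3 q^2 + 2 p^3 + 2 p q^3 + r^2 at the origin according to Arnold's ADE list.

The Hessian of f at 0 has rank 1. Corank 2; j^3 = 2*p^3 is a perfect cube, so E-series; the 4-jet and mu = 7 give E_7.

E_7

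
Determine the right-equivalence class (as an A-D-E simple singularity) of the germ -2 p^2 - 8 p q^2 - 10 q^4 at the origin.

The Hessian of f at 0 has rank 1. Corank 1: A-series; mu = 3 gives A_3.

A3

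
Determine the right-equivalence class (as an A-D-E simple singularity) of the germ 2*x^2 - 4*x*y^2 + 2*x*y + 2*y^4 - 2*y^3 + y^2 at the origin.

A_{1}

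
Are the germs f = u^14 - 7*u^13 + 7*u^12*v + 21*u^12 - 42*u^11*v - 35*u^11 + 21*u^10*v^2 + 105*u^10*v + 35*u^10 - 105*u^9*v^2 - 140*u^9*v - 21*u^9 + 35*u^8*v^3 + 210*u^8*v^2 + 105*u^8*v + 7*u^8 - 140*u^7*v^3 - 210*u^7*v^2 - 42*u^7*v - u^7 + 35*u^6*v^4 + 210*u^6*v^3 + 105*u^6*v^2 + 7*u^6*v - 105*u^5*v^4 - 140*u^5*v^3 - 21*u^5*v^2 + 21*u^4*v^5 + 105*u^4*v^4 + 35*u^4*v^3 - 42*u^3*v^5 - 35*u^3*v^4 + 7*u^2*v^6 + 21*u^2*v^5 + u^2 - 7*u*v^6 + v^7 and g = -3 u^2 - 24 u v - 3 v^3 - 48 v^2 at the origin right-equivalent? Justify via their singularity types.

No.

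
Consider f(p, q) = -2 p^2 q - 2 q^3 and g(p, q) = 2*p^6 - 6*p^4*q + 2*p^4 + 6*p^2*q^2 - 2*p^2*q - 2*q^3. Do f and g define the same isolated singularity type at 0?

Yes.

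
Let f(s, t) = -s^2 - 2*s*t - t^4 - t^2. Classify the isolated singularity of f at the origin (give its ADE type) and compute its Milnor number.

Type A_{3}, Milnor number mu = 3.

The Hessian of f at 0 has rank 1. Corank 1: A-series; mu = 3 gives A_3.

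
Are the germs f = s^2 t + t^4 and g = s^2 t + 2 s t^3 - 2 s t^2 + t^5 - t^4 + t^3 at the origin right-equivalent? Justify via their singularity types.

Yes.

The Hessian of f at 0 is [[0, 0], [0, 0]] with rank 0, so corank 2. A Groebner basis of the Jacobian ideal J(f) in C{s,t} is {s^3, s^2/4 + t^3, s*t}; counting standard monomials gives mu = 5. Corank 2; j^3 = s^2*t has shape L^2 M (L != M), so D-series; mu = 5 gives D_5. The Hessian of g at 0 is [[0, 0], [0, 0]] with rank 0, so corank 2. A Groebner basis of the Jacobian ideal J(g) in C{s,t} is {s*t^2 + s*t - t^2, s*t + t^3 - t^2, s^2 - 6*s*t + 5*t^2}; counting standard monomials gives mu = 5. Corank 2; j^3 = t*(s - t)^2 has shape L^2 M (L != M), so D-series; mu = 5 gives D_5. Both have type D_5, hence right-equivalent.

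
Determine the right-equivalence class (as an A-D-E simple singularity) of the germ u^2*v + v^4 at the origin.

D_5

The Hessian of f at 0 is [[0, 0], [0, 0]] with rank 0, so corank 2. A Groebner basis of the Jacobian ideal J(f) in C{u,v} is {u^3, u^2/4 + v^3, u*v}; counting standard monomials gives mu = 5. Corank 2; j^3 = u^2*v has shape L^2 M (L != M), so D-series; mu = 5 gives D_5.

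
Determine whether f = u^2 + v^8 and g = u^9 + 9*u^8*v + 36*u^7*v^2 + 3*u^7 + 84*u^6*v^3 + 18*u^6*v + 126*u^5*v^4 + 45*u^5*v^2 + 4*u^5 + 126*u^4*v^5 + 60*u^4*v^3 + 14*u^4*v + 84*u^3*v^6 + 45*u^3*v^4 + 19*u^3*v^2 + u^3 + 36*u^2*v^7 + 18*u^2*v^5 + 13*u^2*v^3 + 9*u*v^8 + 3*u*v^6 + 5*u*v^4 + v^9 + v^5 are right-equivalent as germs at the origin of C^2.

The Hessian of f at 0 has rank 1. Corank 1: A-series; mu = 7 gives A_7. The Hessian of g at 0 has rank 0. Corank 2; j^3 = u^3 is a perfect cube, so E-series; the 5-jet and mu = 8 give E_8. f is A_7 but g is E_8, hence not right-equivalent.

No.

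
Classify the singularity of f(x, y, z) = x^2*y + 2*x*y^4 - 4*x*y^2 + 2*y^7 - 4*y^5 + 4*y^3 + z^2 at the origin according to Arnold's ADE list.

The Hessian of f at 0 is [[0, 0, 0], [0, 0, 0], [0, 0, 2]] with rank 1, so corank 2. A Groebner basis of the Jacobian ideal J(f) in C{x,y,z} is {-x^2/6 + x*y^3 + 8*x*y/3 - 14*y^2/3, x*y + y^4 - 2*y^2, x^3 - 12*x*y^2 + 16*y^3, x^2*y - 4*x*y^2 + 4*y^3, z}; counting standard monomials gives mu = 8. Corank 2; j^3 = y*(x - 2*y)^2 has shape L^2 M (L != M), so D-series; mu = 8 gives D_8.

D_8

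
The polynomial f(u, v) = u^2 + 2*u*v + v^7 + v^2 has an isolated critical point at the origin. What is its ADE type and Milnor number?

The Hessian of f at 0 has rank 1. Corank 1: A-series; mu = 6 gives A_6.

Type A_{6}, Milnor number mu = 6.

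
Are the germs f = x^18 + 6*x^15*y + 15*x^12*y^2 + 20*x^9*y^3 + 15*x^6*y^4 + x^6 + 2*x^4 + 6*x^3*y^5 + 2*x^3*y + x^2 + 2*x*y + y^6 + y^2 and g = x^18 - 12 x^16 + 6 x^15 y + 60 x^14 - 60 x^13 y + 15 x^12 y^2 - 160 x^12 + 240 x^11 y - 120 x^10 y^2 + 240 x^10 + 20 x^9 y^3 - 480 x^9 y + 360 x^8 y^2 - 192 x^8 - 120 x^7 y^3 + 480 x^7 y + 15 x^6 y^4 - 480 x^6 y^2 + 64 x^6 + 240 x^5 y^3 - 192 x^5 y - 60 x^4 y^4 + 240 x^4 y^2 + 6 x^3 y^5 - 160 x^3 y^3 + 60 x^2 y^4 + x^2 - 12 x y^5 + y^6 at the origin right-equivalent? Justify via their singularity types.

Yes.

The Hessian of f at 0 is [[2, 2], [2, 2]] with rank 1, so corank 1. A Groebner basis of the Jacobian ideal J(f) in C{x,y} is {x*y^2 + x + y, -x + y^3 - y, x^2 + 2*x*y + y^2}; counting standard monomials gives mu = 5. Corank 1: A-series; mu = 5 gives A_5. The Hessian of g at 0 is [[2, 0], [0, 0]] with rank 1, so corank 1. A Groebner basis of the Jacobian ideal J(g) in C{x,y} is {y^5, x}; counting standard monomials gives mu = 5. Corank 1: A-series; mu = 5 gives A_5. Both have type A_5, hence right-equivalent.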